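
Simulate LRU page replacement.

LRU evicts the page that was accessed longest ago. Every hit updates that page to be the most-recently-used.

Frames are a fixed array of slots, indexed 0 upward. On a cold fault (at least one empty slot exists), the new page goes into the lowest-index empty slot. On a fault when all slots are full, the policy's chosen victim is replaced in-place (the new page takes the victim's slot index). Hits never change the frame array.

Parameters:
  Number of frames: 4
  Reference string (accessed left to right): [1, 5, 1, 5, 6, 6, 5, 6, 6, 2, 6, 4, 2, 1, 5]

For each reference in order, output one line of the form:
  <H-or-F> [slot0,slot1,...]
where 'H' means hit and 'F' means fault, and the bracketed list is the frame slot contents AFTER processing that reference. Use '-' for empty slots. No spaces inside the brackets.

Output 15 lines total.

F [1,-,-,-]
F [1,5,-,-]
H [1,5,-,-]
H [1,5,-,-]
F [1,5,6,-]
H [1,5,6,-]
H [1,5,6,-]
H [1,5,6,-]
H [1,5,6,-]
F [1,5,6,2]
H [1,5,6,2]
F [4,5,6,2]
H [4,5,6,2]
F [4,1,6,2]
F [4,1,5,2]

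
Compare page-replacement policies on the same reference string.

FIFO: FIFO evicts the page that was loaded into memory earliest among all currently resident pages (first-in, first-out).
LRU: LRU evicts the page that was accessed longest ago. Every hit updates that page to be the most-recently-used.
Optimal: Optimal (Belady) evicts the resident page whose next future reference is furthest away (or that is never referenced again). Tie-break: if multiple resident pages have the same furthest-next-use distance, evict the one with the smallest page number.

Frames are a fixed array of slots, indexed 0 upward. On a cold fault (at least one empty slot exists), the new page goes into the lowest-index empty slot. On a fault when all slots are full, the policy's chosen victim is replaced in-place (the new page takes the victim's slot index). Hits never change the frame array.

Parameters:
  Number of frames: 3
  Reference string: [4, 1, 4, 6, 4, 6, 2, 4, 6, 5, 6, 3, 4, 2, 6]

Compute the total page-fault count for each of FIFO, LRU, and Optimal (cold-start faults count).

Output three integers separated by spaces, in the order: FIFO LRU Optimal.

--- FIFO ---
  step 0: ref 4 -> FAULT, frames=[4,-,-] (faults so far: 1)
  step 1: ref 1 -> FAULT, frames=[4,1,-] (faults so far: 2)
  step 2: ref 4 -> HIT, frames=[4,1,-] (faults so far: 2)
  step 3: ref 6 -> FAULT, frames=[4,1,6] (faults so far: 3)
  step 4: ref 4 -> HIT, frames=[4,1,6] (faults so far: 3)
  step 5: ref 6 -> HIT, frames=[4,1,6] (faults so far: 3)
  step 6: ref 2 -> FAULT, evict 4, frames=[2,1,6] (faults so far: 4)
  step 7: ref 4 -> FAULT, evict 1, frames=[2,4,6] (faults so far: 5)
  step 8: ref 6 -> HIT, frames=[2,4,6] (faults so far: 5)
  step 9: ref 5 -> FAULT, evict 6, frames=[2,4,5] (faults so far: 6)
  step 10: ref 6 -> FAULT, evict 2, frames=[6,4,5] (faults so far: 7)
  step 11: ref 3 -> FAULT, evict 4, frames=[6,3,5] (faults so far: 8)
  step 12: ref 4 -> FAULT, evict 5, frames=[6,3,4] (faults so far: 9)
  step 13: ref 2 -> FAULT, evict 6, frames=[2,3,4] (faults so far: 10)
  step 14: ref 6 -> FAULT, evict 3, frames=[2,6,4] (faults so far: 11)
  FIFO total faults: 11
--- LRU ---
  step 0: ref 4 -> FAULT, frames=[4,-,-] (faults so far: 1)
  step 1: ref 1 -> FAULT, frames=[4,1,-] (faults so far: 2)
  step 2: ref 4 -> HIT, frames=[4,1,-] (faults so far: 2)
  step 3: ref 6 -> FAULT, frames=[4,1,6] (faults so far: 3)
  step 4: ref 4 -> HIT, frames=[4,1,6] (faults so far: 3)
  step 5: ref 6 -> HIT, frames=[4,1,6] (faults so far: 3)
  step 6: ref 2 -> FAULT, evict 1, frames=[4,2,6] (faults so far: 4)
  step 7: ref 4 -> HIT, frames=[4,2,6] (faults so far: 4)
  step 8: ref 6 -> HIT, frames=[4,2,6] (faults so far: 4)
  step 9: ref 5 -> FAULT, evict 2, frames=[4,5,6] (faults so far: 5)
  step 10: ref 6 -> HIT, frames=[4,5,6] (faults so far: 5)
  step 11: ref 3 -> FAULT, evict 4, frames=[3,5,6] (faults so far: 6)
  step 12: ref 4 -> FAULT, evict 5, frames=[3,4,6] (faults so far: 7)
  step 13: ref 2 -> FAULT, evict 6, frames=[3,4,2] (faults so far: 8)
  step 14: ref 6 -> FAULT, evict 3, frames=[6,4,2] (faults so far: 9)
  LRU total faults: 9
--- Optimal ---
  step 0: ref 4 -> FAULT, frames=[4,-,-] (faults so far: 1)
  step 1: ref 1 -> FAULT, frames=[4,1,-] (faults so far: 2)
  step 2: ref 4 -> HIT, frames=[4,1,-] (faults so far: 2)
  step 3: ref 6 -> FAULT, frames=[4,1,6] (faults so far: 3)
  step 4: ref 4 -> HIT, frames=[4,1,6] (faults so far: 3)
  step 5: ref 6 -> HIT, frames=[4,1,6] (faults so far: 3)
  step 6: ref 2 -> FAULT, evict 1, frames=[4,2,6] (faults so far: 4)
  step 7: ref 4 -> HIT, frames=[4,2,6] (faults so far: 4)
  step 8: ref 6 -> HIT, frames=[4,2,6] (faults so far: 4)
  step 9: ref 5 -> FAULT, evict 2, frames=[4,5,6] (faults so far: 5)
  step 10: ref 6 -> HIT, frames=[4,5,6] (faults so far: 5)
  step 11: ref 3 -> FAULT, evict 5, frames=[4,3,6] (faults so far: 6)
  step 12: ref 4 -> HIT, frames=[4,3,6] (faults so far: 6)
  step 13: ref 2 -> FAULT, evict 3, frames=[4,2,6] (faults so far: 7)
  step 14: ref 6 -> HIT, frames=[4,2,6] (faults so far: 7)
  Optimal total faults: 7

Answer: 11 9 7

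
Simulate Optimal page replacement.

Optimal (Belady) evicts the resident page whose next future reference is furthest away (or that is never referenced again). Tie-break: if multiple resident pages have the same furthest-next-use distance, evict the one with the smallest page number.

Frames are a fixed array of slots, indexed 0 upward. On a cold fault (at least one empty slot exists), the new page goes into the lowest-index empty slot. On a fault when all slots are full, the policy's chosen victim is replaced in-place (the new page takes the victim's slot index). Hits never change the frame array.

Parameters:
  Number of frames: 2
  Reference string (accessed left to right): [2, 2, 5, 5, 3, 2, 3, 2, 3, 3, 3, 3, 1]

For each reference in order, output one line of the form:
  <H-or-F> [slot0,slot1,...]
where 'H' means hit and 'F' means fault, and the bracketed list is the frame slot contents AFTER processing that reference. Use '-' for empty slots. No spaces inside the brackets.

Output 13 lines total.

F [2,-]
H [2,-]
F [2,5]
H [2,5]
F [2,3]
H [2,3]
H [2,3]
H [2,3]
H [2,3]
H [2,3]
H [2,3]
H [2,3]
F [1,3]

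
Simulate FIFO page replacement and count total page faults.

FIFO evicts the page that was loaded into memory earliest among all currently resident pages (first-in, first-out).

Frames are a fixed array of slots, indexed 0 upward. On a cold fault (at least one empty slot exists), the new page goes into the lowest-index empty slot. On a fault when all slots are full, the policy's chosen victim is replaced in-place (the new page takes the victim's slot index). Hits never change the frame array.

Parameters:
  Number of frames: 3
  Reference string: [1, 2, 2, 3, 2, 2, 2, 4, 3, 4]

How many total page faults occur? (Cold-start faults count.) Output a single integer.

Step 0: ref 1 → FAULT, frames=[1,-,-]
Step 1: ref 2 → FAULT, frames=[1,2,-]
Step 2: ref 2 → HIT, frames=[1,2,-]
Step 3: ref 3 → FAULT, frames=[1,2,3]
Step 4: ref 2 → HIT, frames=[1,2,3]
Step 5: ref 2 → HIT, frames=[1,2,3]
Step 6: ref 2 → HIT, frames=[1,2,3]
Step 7: ref 4 → FAULT (evict 1), frames=[4,2,3]
Step 8: ref 3 → HIT, frames=[4,2,3]
Step 9: ref 4 → HIT, frames=[4,2,3]
Total faults: 4

Answer: 4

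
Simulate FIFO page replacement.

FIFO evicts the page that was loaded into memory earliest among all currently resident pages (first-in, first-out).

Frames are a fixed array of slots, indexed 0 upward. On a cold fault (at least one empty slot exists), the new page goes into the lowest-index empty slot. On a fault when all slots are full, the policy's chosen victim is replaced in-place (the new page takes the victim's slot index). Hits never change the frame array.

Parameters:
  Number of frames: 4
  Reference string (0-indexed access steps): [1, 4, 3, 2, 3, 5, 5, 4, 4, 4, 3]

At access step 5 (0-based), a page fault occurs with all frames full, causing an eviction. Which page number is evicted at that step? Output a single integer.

Answer: 1

Derivation:
Step 0: ref 1 -> FAULT, frames=[1,-,-,-]
Step 1: ref 4 -> FAULT, frames=[1,4,-,-]
Step 2: ref 3 -> FAULT, frames=[1,4,3,-]
Step 3: ref 2 -> FAULT, frames=[1,4,3,2]
Step 4: ref 3 -> HIT, frames=[1,4,3,2]
Step 5: ref 5 -> FAULT, evict 1, frames=[5,4,3,2]
At step 5: evicted page 1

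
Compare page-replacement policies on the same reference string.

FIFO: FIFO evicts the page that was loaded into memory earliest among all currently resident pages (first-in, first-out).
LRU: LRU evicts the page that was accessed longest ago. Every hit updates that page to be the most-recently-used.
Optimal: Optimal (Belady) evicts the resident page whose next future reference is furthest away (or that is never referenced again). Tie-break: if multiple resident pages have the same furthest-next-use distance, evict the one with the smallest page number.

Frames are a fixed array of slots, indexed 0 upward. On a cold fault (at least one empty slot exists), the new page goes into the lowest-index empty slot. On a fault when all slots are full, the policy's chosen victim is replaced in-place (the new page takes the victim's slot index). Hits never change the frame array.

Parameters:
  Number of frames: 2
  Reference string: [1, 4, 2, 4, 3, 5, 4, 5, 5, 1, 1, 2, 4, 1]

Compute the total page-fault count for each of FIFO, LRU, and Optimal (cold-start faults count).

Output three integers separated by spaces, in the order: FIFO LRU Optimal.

Answer: 10 10 8

Derivation:
--- FIFO ---
  step 0: ref 1 -> FAULT, frames=[1,-] (faults so far: 1)
  step 1: ref 4 -> FAULT, frames=[1,4] (faults so far: 2)
  step 2: ref 2 -> FAULT, evict 1, frames=[2,4] (faults so far: 3)
  step 3: ref 4 -> HIT, frames=[2,4] (faults so far: 3)
  step 4: ref 3 -> FAULT, evict 4, frames=[2,3] (faults so far: 4)
  step 5: ref 5 -> FAULT, evict 2, frames=[5,3] (faults so far: 5)
  step 6: ref 4 -> FAULT, evict 3, frames=[5,4] (faults so far: 6)
  step 7: ref 5 -> HIT, frames=[5,4] (faults so far: 6)
  step 8: ref 5 -> HIT, frames=[5,4] (faults so far: 6)
  step 9: ref 1 -> FAULT, evict 5, frames=[1,4] (faults so far: 7)
  step 10: ref 1 -> HIT, frames=[1,4] (faults so far: 7)
  step 11: ref 2 -> FAULT, evict 4, frames=[1,2] (faults so far: 8)
  step 12: ref 4 -> FAULT, evict 1, frames=[4,2] (faults so far: 9)
  step 13: ref 1 -> FAULT, evict 2, frames=[4,1] (faults so far: 10)
  FIFO total faults: 10
--- LRU ---
  step 0: ref 1 -> FAULT, frames=[1,-] (faults so far: 1)
  step 1: ref 4 -> FAULT, frames=[1,4] (faults so far: 2)
  step 2: ref 2 -> FAULT, evict 1, frames=[2,4] (faults so far: 3)
  step 3: ref 4 -> HIT, frames=[2,4] (faults so far: 3)
  step 4: ref 3 -> FAULT, evict 2, frames=[3,4] (faults so far: 4)
  step 5: ref 5 -> FAULT, evict 4, frames=[3,5] (faults so far: 5)
  step 6: ref 4 -> FAULT, evict 3, frames=[4,5] (faults so far: 6)
  step 7: ref 5 -> HIT, frames=[4,5] (faults so far: 6)
  step 8: ref 5 -> HIT, frames=[4,5] (faults so far: 6)
  step 9: ref 1 -> FAULT, evict 4, frames=[1,5] (faults so far: 7)
  step 10: ref 1 -> HIT, frames=[1,5] (faults so far: 7)
  step 11: ref 2 -> FAULT, evict 5, frames=[1,2] (faults so far: 8)
  step 12: ref 4 -> FAULT, evict 1, frames=[4,2] (faults so far: 9)
  step 13: ref 1 -> FAULT, evict 2, frames=[4,1] (faults so far: 10)
  LRU total faults: 10
--- Optimal ---
  step 0: ref 1 -> FAULT, frames=[1,-] (faults so far: 1)
  step 1: ref 4 -> FAULT, frames=[1,4] (faults so far: 2)
  step 2: ref 2 -> FAULT, evict 1, frames=[2,4] (faults so far: 3)
  step 3: ref 4 -> HIT, frames=[2,4] (faults so far: 3)
  step 4: ref 3 -> FAULT, evict 2, frames=[3,4] (faults so far: 4)
  step 5: ref 5 -> FAULT, evict 3, frames=[5,4] (faults so far: 5)
  step 6: ref 4 -> HIT, frames=[5,4] (faults so far: 5)
  step 7: ref 5 -> HIT, frames=[5,4] (faults so far: 5)
  step 8: ref 5 -> HIT, frames=[5,4] (faults so far: 5)
  step 9: ref 1 -> FAULT, evict 5, frames=[1,4] (faults so far: 6)
  step 10: ref 1 -> HIT, frames=[1,4] (faults so far: 6)
  step 11: ref 2 -> FAULT, evict 1, frames=[2,4] (faults so far: 7)
  step 12: ref 4 -> HIT, frames=[2,4] (faults so far: 7)
  step 13: ref 1 -> FAULT, evict 2, frames=[1,4] (faults so far: 8)
  Optimal total faults: 8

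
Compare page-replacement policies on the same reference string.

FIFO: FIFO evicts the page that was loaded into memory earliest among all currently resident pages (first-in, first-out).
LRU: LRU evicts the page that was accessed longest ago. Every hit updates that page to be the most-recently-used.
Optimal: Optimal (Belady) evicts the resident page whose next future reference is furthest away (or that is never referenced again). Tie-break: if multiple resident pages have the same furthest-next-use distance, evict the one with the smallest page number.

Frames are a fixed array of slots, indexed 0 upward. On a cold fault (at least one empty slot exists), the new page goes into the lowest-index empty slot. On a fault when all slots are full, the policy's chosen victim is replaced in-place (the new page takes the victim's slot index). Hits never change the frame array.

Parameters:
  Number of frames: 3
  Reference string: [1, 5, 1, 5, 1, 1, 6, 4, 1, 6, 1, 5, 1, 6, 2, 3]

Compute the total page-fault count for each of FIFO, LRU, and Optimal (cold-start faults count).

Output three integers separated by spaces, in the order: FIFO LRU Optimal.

Answer: 9 7 7

Derivation:
--- FIFO ---
  step 0: ref 1 -> FAULT, frames=[1,-,-] (faults so far: 1)
  step 1: ref 5 -> FAULT, frames=[1,5,-] (faults so far: 2)
  step 2: ref 1 -> HIT, frames=[1,5,-] (faults so far: 2)
  step 3: ref 5 -> HIT, frames=[1,5,-] (faults so far: 2)
  step 4: ref 1 -> HIT, frames=[1,5,-] (faults so far: 2)
  step 5: ref 1 -> HIT, frames=[1,5,-] (faults so far: 2)
  step 6: ref 6 -> FAULT, frames=[1,5,6] (faults so far: 3)
  step 7: ref 4 -> FAULT, evict 1, frames=[4,5,6] (faults so far: 4)
  step 8: ref 1 -> FAULT, evict 5, frames=[4,1,6] (faults so far: 5)
  step 9: ref 6 -> HIT, frames=[4,1,6] (faults so far: 5)
  step 10: ref 1 -> HIT, frames=[4,1,6] (faults so far: 5)
  step 11: ref 5 -> FAULT, evict 6, frames=[4,1,5] (faults so far: 6)
  step 12: ref 1 -> HIT, frames=[4,1,5] (faults so far: 6)
  step 13: ref 6 -> FAULT, evict 4, frames=[6,1,5] (faults so far: 7)
  step 14: ref 2 -> FAULT, evict 1, frames=[6,2,5] (faults so far: 8)
  step 15: ref 3 -> FAULT, evict 5, frames=[6,2,3] (faults so far: 9)
  FIFO total faults: 9
--- LRU ---
  step 0: ref 1 -> FAULT, frames=[1,-,-] (faults so far: 1)
  step 1: ref 5 -> FAULT, frames=[1,5,-] (faults so far: 2)
  step 2: ref 1 -> HIT, frames=[1,5,-] (faults so far: 2)
  step 3: ref 5 -> HIT, frames=[1,5,-] (faults so far: 2)
  step 4: ref 1 -> HIT, frames=[1,5,-] (faults so far: 2)
  step 5: ref 1 -> HIT, frames=[1,5,-] (faults so far: 2)
  step 6: ref 6 -> FAULT, frames=[1,5,6] (faults so far: 3)
  step 7: ref 4 -> FAULT, evict 5, frames=[1,4,6] (faults so far: 4)
  step 8: ref 1 -> HIT, frames=[1,4,6] (faults so far: 4)
  step 9: ref 6 -> HIT, frames=[1,4,6] (faults so far: 4)
  step 10: ref 1 -> HIT, frames=[1,4,6] (faults so far: 4)
  step 11: ref 5 -> FAULT, evict 4, frames=[1,5,6] (faults so far: 5)
  step 12: ref 1 -> HIT, frames=[1,5,6] (faults so far: 5)
  step 13: ref 6 -> HIT, frames=[1,5,6] (faults so far: 5)
  step 14: ref 2 -> FAULT, evict 5, frames=[1,2,6] (faults so far: 6)
  step 15: ref 3 -> FAULT, evict 1, frames=[3,2,6] (faults so far: 7)
  LRU total faults: 7
--- Optimal ---
  step 0: ref 1 -> FAULT, frames=[1,-,-] (faults so far: 1)
  step 1: ref 5 -> FAULT, frames=[1,5,-] (faults so far: 2)
  step 2: ref 1 -> HIT, frames=[1,5,-] (faults so far: 2)
  step 3: ref 5 -> HIT, frames=[1,5,-] (faults so far: 2)
  step 4: ref 1 -> HIT, frames=[1,5,-] (faults so far: 2)
  step 5: ref 1 -> HIT, frames=[1,5,-] (faults so far: 2)
  step 6: ref 6 -> FAULT, frames=[1,5,6] (faults so far: 3)
  step 7: ref 4 -> FAULT, evict 5, frames=[1,4,6] (faults so far: 4)
  step 8: ref 1 -> HIT, frames=[1,4,6] (faults so far: 4)
  step 9: ref 6 -> HIT, frames=[1,4,6] (faults so far: 4)
  step 10: ref 1 -> HIT, frames=[1,4,6] (faults so far: 4)
  step 11: ref 5 -> FAULT, evict 4, frames=[1,5,6] (faults so far: 5)
  step 12: ref 1 -> HIT, frames=[1,5,6] (faults so far: 5)
  step 13: ref 6 -> HIT, frames=[1,5,6] (faults so far: 5)
  step 14: ref 2 -> FAULT, evict 1, frames=[2,5,6] (faults so far: 6)
  step 15: ref 3 -> FAULT, evict 2, frames=[3,5,6] (faults so far: 7)
  Optimal total faults: 7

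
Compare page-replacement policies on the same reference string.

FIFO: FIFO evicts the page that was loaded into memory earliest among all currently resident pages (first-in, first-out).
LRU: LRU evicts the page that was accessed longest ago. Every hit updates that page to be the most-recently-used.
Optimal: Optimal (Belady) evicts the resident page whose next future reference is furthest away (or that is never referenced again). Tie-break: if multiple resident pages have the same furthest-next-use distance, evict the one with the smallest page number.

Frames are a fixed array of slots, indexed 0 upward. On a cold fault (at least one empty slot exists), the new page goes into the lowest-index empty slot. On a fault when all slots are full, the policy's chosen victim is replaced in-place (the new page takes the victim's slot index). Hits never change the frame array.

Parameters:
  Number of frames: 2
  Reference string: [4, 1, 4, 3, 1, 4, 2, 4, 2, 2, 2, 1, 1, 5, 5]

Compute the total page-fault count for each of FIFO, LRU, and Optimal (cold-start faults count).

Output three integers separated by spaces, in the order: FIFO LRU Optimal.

Answer: 7 8 7

Derivation:
--- FIFO ---
  step 0: ref 4 -> FAULT, frames=[4,-] (faults so far: 1)
  step 1: ref 1 -> FAULT, frames=[4,1] (faults so far: 2)
  step 2: ref 4 -> HIT, frames=[4,1] (faults so far: 2)
  step 3: ref 3 -> FAULT, evict 4, frames=[3,1] (faults so far: 3)
  step 4: ref 1 -> HIT, frames=[3,1] (faults so far: 3)
  step 5: ref 4 -> FAULT, evict 1, frames=[3,4] (faults so far: 4)
  step 6: ref 2 -> FAULT, evict 3, frames=[2,4] (faults so far: 5)
  step 7: ref 4 -> HIT, frames=[2,4] (faults so far: 5)
  step 8: ref 2 -> HIT, frames=[2,4] (faults so far: 5)
  step 9: ref 2 -> HIT, frames=[2,4] (faults so far: 5)
  step 10: ref 2 -> HIT, frames=[2,4] (faults so far: 5)
  step 11: ref 1 -> FAULT, evict 4, frames=[2,1] (faults so far: 6)
  step 12: ref 1 -> HIT, frames=[2,1] (faults so far: 6)
  step 13: ref 5 -> FAULT, evict 2, frames=[5,1] (faults so far: 7)
  step 14: ref 5 -> HIT, frames=[5,1] (faults so far: 7)
  FIFO total faults: 7
--- LRU ---
  step 0: ref 4 -> FAULT, frames=[4,-] (faults so far: 1)
  step 1: ref 1 -> FAULT, frames=[4,1] (faults so far: 2)
  step 2: ref 4 -> HIT, frames=[4,1] (faults so far: 2)
  step 3: ref 3 -> FAULT, evict 1, frames=[4,3] (faults so far: 3)
  step 4: ref 1 -> FAULT, evict 4, frames=[1,3] (faults so far: 4)
  step 5: ref 4 -> FAULT, evict 3, frames=[1,4] (faults so far: 5)
  step 6: ref 2 -> FAULT, evict 1, frames=[2,4] (faults so far: 6)
  step 7: ref 4 -> HIT, frames=[2,4] (faults so far: 6)
  step 8: ref 2 -> HIT, frames=[2,4] (faults so far: 6)
  step 9: ref 2 -> HIT, frames=[2,4] (faults so far: 6)
  step 10: ref 2 -> HIT, frames=[2,4] (faults so far: 6)
  step 11: ref 1 -> FAULT, evict 4, frames=[2,1] (faults so far: 7)
  step 12: ref 1 -> HIT, frames=[2,1] (faults so far: 7)
  step 13: ref 5 -> FAULT, evict 2, frames=[5,1] (faults so far: 8)
  step 14: ref 5 -> HIT, frames=[5,1] (faults so far: 8)
  LRU total faults: 8
--- Optimal ---
  step 0: ref 4 -> FAULT, frames=[4,-] (faults so far: 1)
  step 1: ref 1 -> FAULT, frames=[4,1] (faults so far: 2)
  step 2: ref 4 -> HIT, frames=[4,1] (faults so far: 2)
  step 3: ref 3 -> FAULT, evict 4, frames=[3,1] (faults so far: 3)
  step 4: ref 1 -> HIT, frames=[3,1] (faults so far: 3)
  step 5: ref 4 -> FAULT, evict 3, frames=[4,1] (faults so far: 4)
  step 6: ref 2 -> FAULT, evict 1, frames=[4,2] (faults so far: 5)
  step 7: ref 4 -> HIT, frames=[4,2] (faults so far: 5)
  step 8: ref 2 -> HIT, frames=[4,2] (faults so far: 5)
  step 9: ref 2 -> HIT, frames=[4,2] (faults so far: 5)
  step 10: ref 2 -> HIT, frames=[4,2] (faults so far: 5)
  step 11: ref 1 -> FAULT, evict 2, frames=[4,1] (faults so far: 6)
  step 12: ref 1 -> HIT, frames=[4,1] (faults so far: 6)
  step 13: ref 5 -> FAULT, evict 1, frames=[4,5] (faults so far: 7)
  step 14: ref 5 -> HIT, frames=[4,5] (faults so far: 7)
  Optimal total faults: 7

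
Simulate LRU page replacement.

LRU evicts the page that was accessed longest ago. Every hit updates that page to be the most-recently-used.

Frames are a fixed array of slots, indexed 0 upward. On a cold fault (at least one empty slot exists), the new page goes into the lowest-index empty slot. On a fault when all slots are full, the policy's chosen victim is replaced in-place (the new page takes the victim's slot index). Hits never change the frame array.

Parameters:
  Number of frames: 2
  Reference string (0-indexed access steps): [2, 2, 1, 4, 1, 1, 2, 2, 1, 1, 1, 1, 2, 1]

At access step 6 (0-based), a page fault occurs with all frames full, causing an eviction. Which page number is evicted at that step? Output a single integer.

Answer: 4

Derivation:
Step 0: ref 2 -> FAULT, frames=[2,-]
Step 1: ref 2 -> HIT, frames=[2,-]
Step 2: ref 1 -> FAULT, frames=[2,1]
Step 3: ref 4 -> FAULT, evict 2, frames=[4,1]
Step 4: ref 1 -> HIT, frames=[4,1]
Step 5: ref 1 -> HIT, frames=[4,1]
Step 6: ref 2 -> FAULT, evict 4, frames=[2,1]
At step 6: evicted page 4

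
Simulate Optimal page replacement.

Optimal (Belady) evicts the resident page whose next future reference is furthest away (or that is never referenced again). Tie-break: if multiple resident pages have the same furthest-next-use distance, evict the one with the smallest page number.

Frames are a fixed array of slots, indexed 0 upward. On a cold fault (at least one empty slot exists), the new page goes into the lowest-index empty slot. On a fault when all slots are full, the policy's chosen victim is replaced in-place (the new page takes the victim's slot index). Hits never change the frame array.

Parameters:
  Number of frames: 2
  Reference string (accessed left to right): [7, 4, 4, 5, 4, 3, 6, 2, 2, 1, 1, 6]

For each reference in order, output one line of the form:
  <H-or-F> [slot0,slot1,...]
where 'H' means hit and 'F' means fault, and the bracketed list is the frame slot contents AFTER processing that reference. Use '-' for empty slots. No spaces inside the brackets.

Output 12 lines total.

F [7,-]
F [7,4]
H [7,4]
F [5,4]
H [5,4]
F [5,3]
F [5,6]
F [2,6]
H [2,6]
F [1,6]
H [1,6]
H [1,6]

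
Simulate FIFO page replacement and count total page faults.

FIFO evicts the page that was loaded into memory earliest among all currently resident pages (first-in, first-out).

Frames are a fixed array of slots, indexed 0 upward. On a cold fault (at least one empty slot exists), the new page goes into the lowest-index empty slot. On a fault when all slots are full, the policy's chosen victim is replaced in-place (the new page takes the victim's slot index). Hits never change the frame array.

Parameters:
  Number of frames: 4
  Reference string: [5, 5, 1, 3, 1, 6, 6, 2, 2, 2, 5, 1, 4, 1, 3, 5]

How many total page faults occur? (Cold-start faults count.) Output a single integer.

Step 0: ref 5 → FAULT, frames=[5,-,-,-]
Step 1: ref 5 → HIT, frames=[5,-,-,-]
Step 2: ref 1 → FAULT, frames=[5,1,-,-]
Step 3: ref 3 → FAULT, frames=[5,1,3,-]
Step 4: ref 1 → HIT, frames=[5,1,3,-]
Step 5: ref 6 → FAULT, frames=[5,1,3,6]
Step 6: ref 6 → HIT, frames=[5,1,3,6]
Step 7: ref 2 → FAULT (evict 5), frames=[2,1,3,6]
Step 8: ref 2 → HIT, frames=[2,1,3,6]
Step 9: ref 2 → HIT, frames=[2,1,3,6]
Step 10: ref 5 → FAULT (evict 1), frames=[2,5,3,6]
Step 11: ref 1 → FAULT (evict 3), frames=[2,5,1,6]
Step 12: ref 4 → FAULT (evict 6), frames=[2,5,1,4]
Step 13: ref 1 → HIT, frames=[2,5,1,4]
Step 14: ref 3 → FAULT (evict 2), frames=[3,5,1,4]
Step 15: ref 5 → HIT, frames=[3,5,1,4]
Total faults: 9

Answer: 9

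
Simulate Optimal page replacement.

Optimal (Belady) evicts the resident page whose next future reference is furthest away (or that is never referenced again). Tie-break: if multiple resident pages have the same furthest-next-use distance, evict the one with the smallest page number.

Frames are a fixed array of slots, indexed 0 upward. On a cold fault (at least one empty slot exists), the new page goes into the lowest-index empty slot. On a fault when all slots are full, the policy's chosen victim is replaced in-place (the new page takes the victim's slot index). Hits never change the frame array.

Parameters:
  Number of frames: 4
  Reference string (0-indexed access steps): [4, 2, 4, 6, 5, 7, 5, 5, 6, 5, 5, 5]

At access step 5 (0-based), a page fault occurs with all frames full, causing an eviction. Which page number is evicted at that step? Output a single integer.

Step 0: ref 4 -> FAULT, frames=[4,-,-,-]
Step 1: ref 2 -> FAULT, frames=[4,2,-,-]
Step 2: ref 4 -> HIT, frames=[4,2,-,-]
Step 3: ref 6 -> FAULT, frames=[4,2,6,-]
Step 4: ref 5 -> FAULT, frames=[4,2,6,5]
Step 5: ref 7 -> FAULT, evict 2, frames=[4,7,6,5]
At step 5: evicted page 2

Answer: 2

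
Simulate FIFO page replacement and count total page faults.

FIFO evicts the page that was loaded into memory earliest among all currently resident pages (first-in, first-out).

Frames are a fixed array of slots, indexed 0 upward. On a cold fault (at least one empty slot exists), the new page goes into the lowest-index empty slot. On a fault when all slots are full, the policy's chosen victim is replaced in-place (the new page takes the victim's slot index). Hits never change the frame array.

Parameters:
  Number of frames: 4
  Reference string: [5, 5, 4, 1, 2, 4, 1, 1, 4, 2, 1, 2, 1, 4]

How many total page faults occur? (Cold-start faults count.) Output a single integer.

Answer: 4

Derivation:
Step 0: ref 5 → FAULT, frames=[5,-,-,-]
Step 1: ref 5 → HIT, frames=[5,-,-,-]
Step 2: ref 4 → FAULT, frames=[5,4,-,-]
Step 3: ref 1 → FAULT, frames=[5,4,1,-]
Step 4: ref 2 → FAULT, frames=[5,4,1,2]
Step 5: ref 4 → HIT, frames=[5,4,1,2]
Step 6: ref 1 → HIT, frames=[5,4,1,2]
Step 7: ref 1 → HIT, frames=[5,4,1,2]
Step 8: ref 4 → HIT, frames=[5,4,1,2]
Step 9: ref 2 → HIT, frames=[5,4,1,2]
Step 10: ref 1 → HIT, frames=[5,4,1,2]
Step 11: ref 2 → HIT, frames=[5,4,1,2]
Step 12: ref 1 → HIT, frames=[5,4,1,2]
Step 13: ref 4 → HIT, frames=[5,4,1,2]
Total faults: 4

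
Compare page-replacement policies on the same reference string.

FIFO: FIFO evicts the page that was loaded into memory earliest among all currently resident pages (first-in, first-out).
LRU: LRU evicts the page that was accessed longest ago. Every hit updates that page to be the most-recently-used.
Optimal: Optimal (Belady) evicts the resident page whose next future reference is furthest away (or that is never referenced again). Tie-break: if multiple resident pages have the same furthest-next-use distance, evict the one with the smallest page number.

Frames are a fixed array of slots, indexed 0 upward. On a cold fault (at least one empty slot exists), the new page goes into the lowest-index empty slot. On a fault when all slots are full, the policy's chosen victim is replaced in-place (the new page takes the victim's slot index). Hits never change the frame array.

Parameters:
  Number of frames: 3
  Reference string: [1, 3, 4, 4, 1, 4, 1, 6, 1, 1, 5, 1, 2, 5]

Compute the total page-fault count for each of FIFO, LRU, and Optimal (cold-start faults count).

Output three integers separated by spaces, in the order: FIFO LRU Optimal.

--- FIFO ---
  step 0: ref 1 -> FAULT, frames=[1,-,-] (faults so far: 1)
  step 1: ref 3 -> FAULT, frames=[1,3,-] (faults so far: 2)
  step 2: ref 4 -> FAULT, frames=[1,3,4] (faults so far: 3)
  step 3: ref 4 -> HIT, frames=[1,3,4] (faults so far: 3)
  step 4: ref 1 -> HIT, frames=[1,3,4] (faults so far: 3)
  step 5: ref 4 -> HIT, frames=[1,3,4] (faults so far: 3)
  step 6: ref 1 -> HIT, frames=[1,3,4] (faults so far: 3)
  step 7: ref 6 -> FAULT, evict 1, frames=[6,3,4] (faults so far: 4)
  step 8: ref 1 -> FAULT, evict 3, frames=[6,1,4] (faults so far: 5)
  step 9: ref 1 -> HIT, frames=[6,1,4] (faults so far: 5)
  step 10: ref 5 -> FAULT, evict 4, frames=[6,1,5] (faults so far: 6)
  step 11: ref 1 -> HIT, frames=[6,1,5] (faults so far: 6)
  step 12: ref 2 -> FAULT, evict 6, frames=[2,1,5] (faults so far: 7)
  step 13: ref 5 -> HIT, frames=[2,1,5] (faults so far: 7)
  FIFO total faults: 7
--- LRU ---
  step 0: ref 1 -> FAULT, frames=[1,-,-] (faults so far: 1)
  step 1: ref 3 -> FAULT, frames=[1,3,-] (faults so far: 2)
  step 2: ref 4 -> FAULT, frames=[1,3,4] (faults so far: 3)
  step 3: ref 4 -> HIT, frames=[1,3,4] (faults so far: 3)
  step 4: ref 1 -> HIT, frames=[1,3,4] (faults so far: 3)
  step 5: ref 4 -> HIT, frames=[1,3,4] (faults so far: 3)
  step 6: ref 1 -> HIT, frames=[1,3,4] (faults so far: 3)
  step 7: ref 6 -> FAULT, evict 3, frames=[1,6,4] (faults so far: 4)
  step 8: ref 1 -> HIT, frames=[1,6,4] (faults so far: 4)
  step 9: ref 1 -> HIT, frames=[1,6,4] (faults so far: 4)
  step 10: ref 5 -> FAULT, evict 4, frames=[1,6,5] (faults so far: 5)
  step 11: ref 1 -> HIT, frames=[1,6,5] (faults so far: 5)
  step 12: ref 2 -> FAULT, evict 6, frames=[1,2,5] (faults so far: 6)
  step 13: ref 5 -> HIT, frames=[1,2,5] (faults so far: 6)
  LRU total faults: 6
--- Optimal ---
  step 0: ref 1 -> FAULT, frames=[1,-,-] (faults so far: 1)
  step 1: ref 3 -> FAULT, frames=[1,3,-] (faults so far: 2)
  step 2: ref 4 -> FAULT, frames=[1,3,4] (faults so far: 3)
  step 3: ref 4 -> HIT, frames=[1,3,4] (faults so far: 3)
  step 4: ref 1 -> HIT, frames=[1,3,4] (faults so far: 3)
  step 5: ref 4 -> HIT, frames=[1,3,4] (faults so far: 3)
  step 6: ref 1 -> HIT, frames=[1,3,4] (faults so far: 3)
  step 7: ref 6 -> FAULT, evict 3, frames=[1,6,4] (faults so far: 4)
  step 8: ref 1 -> HIT, frames=[1,6,4] (faults so far: 4)
  step 9: ref 1 -> HIT, frames=[1,6,4] (faults so far: 4)
  step 10: ref 5 -> FAULT, evict 4, frames=[1,6,5] (faults so far: 5)
  step 11: ref 1 -> HIT, frames=[1,6,5] (faults so far: 5)
  step 12: ref 2 -> FAULT, evict 1, frames=[2,6,5] (faults so far: 6)
  step 13: ref 5 -> HIT, frames=[2,6,5] (faults so far: 6)
  Optimal total faults: 6

Answer: 7 6 6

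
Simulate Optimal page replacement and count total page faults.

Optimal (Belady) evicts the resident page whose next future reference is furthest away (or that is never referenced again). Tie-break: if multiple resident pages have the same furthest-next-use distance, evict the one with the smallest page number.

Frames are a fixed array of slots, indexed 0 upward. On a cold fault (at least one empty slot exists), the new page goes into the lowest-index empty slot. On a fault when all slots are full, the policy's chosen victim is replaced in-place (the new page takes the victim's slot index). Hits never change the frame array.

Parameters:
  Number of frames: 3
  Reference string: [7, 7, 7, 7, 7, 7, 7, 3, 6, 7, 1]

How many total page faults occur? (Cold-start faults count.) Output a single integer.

Step 0: ref 7 → FAULT, frames=[7,-,-]
Step 1: ref 7 → HIT, frames=[7,-,-]
Step 2: ref 7 → HIT, frames=[7,-,-]
Step 3: ref 7 → HIT, frames=[7,-,-]
Step 4: ref 7 → HIT, frames=[7,-,-]
Step 5: ref 7 → HIT, frames=[7,-,-]
Step 6: ref 7 → HIT, frames=[7,-,-]
Step 7: ref 3 → FAULT, frames=[7,3,-]
Step 8: ref 6 → FAULT, frames=[7,3,6]
Step 9: ref 7 → HIT, frames=[7,3,6]
Step 10: ref 1 → FAULT (evict 3), frames=[7,1,6]
Total faults: 4

Answer: 4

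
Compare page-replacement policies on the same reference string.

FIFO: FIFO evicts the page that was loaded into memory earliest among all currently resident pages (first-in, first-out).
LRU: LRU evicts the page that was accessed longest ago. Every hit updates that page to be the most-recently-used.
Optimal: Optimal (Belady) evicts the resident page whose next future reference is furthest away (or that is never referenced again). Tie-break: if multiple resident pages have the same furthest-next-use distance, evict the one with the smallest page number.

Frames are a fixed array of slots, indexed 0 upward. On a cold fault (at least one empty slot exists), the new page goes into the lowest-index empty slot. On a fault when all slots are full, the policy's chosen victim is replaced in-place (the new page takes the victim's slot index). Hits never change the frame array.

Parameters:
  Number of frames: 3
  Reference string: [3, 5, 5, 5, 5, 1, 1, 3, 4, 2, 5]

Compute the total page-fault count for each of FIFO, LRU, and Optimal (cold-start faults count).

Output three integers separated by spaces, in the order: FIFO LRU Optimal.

--- FIFO ---
  step 0: ref 3 -> FAULT, frames=[3,-,-] (faults so far: 1)
  step 1: ref 5 -> FAULT, frames=[3,5,-] (faults so far: 2)
  step 2: ref 5 -> HIT, frames=[3,5,-] (faults so far: 2)
  step 3: ref 5 -> HIT, frames=[3,5,-] (faults so far: 2)
  step 4: ref 5 -> HIT, frames=[3,5,-] (faults so far: 2)
  step 5: ref 1 -> FAULT, frames=[3,5,1] (faults so far: 3)
  step 6: ref 1 -> HIT, frames=[3,5,1] (faults so far: 3)
  step 7: ref 3 -> HIT, frames=[3,5,1] (faults so far: 3)
  step 8: ref 4 -> FAULT, evict 3, frames=[4,5,1] (faults so far: 4)
  step 9: ref 2 -> FAULT, evict 5, frames=[4,2,1] (faults so far: 5)
  step 10: ref 5 -> FAULT, evict 1, frames=[4,2,5] (faults so far: 6)
  FIFO total faults: 6
--- LRU ---
  step 0: ref 3 -> FAULT, frames=[3,-,-] (faults so far: 1)
  step 1: ref 5 -> FAULT, frames=[3,5,-] (faults so far: 2)
  step 2: ref 5 -> HIT, frames=[3,5,-] (faults so far: 2)
  step 3: ref 5 -> HIT, frames=[3,5,-] (faults so far: 2)
  step 4: ref 5 -> HIT, frames=[3,5,-] (faults so far: 2)
  step 5: ref 1 -> FAULT, frames=[3,5,1] (faults so far: 3)
  step 6: ref 1 -> HIT, frames=[3,5,1] (faults so far: 3)
  step 7: ref 3 -> HIT, frames=[3,5,1] (faults so far: 3)
  step 8: ref 4 -> FAULT, evict 5, frames=[3,4,1] (faults so far: 4)
  step 9: ref 2 -> FAULT, evict 1, frames=[3,4,2] (faults so far: 5)
  step 10: ref 5 -> FAULT, evict 3, frames=[5,4,2] (faults so far: 6)
  LRU total faults: 6
--- Optimal ---
  step 0: ref 3 -> FAULT, frames=[3,-,-] (faults so far: 1)
  step 1: ref 5 -> FAULT, frames=[3,5,-] (faults so far: 2)
  step 2: ref 5 -> HIT, frames=[3,5,-] (faults so far: 2)
  step 3: ref 5 -> HIT, frames=[3,5,-] (faults so far: 2)
  step 4: ref 5 -> HIT, frames=[3,5,-] (faults so far: 2)
  step 5: ref 1 -> FAULT, frames=[3,5,1] (faults so far: 3)
  step 6: ref 1 -> HIT, frames=[3,5,1] (faults so far: 3)
  step 7: ref 3 -> HIT, frames=[3,5,1] (faults so far: 3)
  step 8: ref 4 -> FAULT, evict 1, frames=[3,5,4] (faults so far: 4)
  step 9: ref 2 -> FAULT, evict 3, frames=[2,5,4] (faults so far: 5)
  step 10: ref 5 -> HIT, frames=[2,5,4] (faults so far: 5)
  Optimal total faults: 5

Answer: 6 6 5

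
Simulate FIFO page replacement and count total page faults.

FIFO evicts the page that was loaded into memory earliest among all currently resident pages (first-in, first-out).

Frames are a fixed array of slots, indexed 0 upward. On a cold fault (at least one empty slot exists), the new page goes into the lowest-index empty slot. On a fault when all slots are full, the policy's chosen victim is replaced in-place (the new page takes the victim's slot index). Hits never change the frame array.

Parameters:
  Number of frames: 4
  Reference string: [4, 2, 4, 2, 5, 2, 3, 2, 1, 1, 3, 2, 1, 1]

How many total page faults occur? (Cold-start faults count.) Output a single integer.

Step 0: ref 4 → FAULT, frames=[4,-,-,-]
Step 1: ref 2 → FAULT, frames=[4,2,-,-]
Step 2: ref 4 → HIT, frames=[4,2,-,-]
Step 3: ref 2 → HIT, frames=[4,2,-,-]
Step 4: ref 5 → FAULT, frames=[4,2,5,-]
Step 5: ref 2 → HIT, frames=[4,2,5,-]
Step 6: ref 3 → FAULT, frames=[4,2,5,3]
Step 7: ref 2 → HIT, frames=[4,2,5,3]
Step 8: ref 1 → FAULT (evict 4), frames=[1,2,5,3]
Step 9: ref 1 → HIT, frames=[1,2,5,3]
Step 10: ref 3 → HIT, frames=[1,2,5,3]
Step 11: ref 2 → HIT, frames=[1,2,5,3]
Step 12: ref 1 → HIT, frames=[1,2,5,3]
Step 13: ref 1 → HIT, frames=[1,2,5,3]
Total faults: 5

Answer: 5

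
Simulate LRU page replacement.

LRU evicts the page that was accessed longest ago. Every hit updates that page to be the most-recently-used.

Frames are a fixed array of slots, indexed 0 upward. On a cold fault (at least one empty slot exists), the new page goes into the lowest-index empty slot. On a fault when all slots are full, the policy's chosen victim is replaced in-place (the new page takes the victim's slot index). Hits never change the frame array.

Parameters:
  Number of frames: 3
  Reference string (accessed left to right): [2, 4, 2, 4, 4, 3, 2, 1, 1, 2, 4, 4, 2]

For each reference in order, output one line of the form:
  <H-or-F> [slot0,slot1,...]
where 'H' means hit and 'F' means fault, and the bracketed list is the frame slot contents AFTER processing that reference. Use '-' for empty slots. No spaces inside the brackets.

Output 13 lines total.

F [2,-,-]
F [2,4,-]
H [2,4,-]
H [2,4,-]
H [2,4,-]
F [2,4,3]
H [2,4,3]
F [2,1,3]
H [2,1,3]
H [2,1,3]
F [2,1,4]
H [2,1,4]
H [2,1,4]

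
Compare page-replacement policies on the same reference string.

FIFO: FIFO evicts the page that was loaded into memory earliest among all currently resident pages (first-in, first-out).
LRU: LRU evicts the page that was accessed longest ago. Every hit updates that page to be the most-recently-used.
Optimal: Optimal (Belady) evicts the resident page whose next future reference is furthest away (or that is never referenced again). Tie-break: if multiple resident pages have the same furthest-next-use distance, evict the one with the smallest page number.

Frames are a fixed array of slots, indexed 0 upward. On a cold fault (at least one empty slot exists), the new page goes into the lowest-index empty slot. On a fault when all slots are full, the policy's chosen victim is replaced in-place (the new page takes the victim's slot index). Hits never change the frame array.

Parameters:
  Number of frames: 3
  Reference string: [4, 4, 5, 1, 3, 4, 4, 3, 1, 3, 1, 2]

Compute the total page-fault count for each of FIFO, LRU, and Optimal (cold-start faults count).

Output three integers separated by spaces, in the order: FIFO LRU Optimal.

--- FIFO ---
  step 0: ref 4 -> FAULT, frames=[4,-,-] (faults so far: 1)
  step 1: ref 4 -> HIT, frames=[4,-,-] (faults so far: 1)
  step 2: ref 5 -> FAULT, frames=[4,5,-] (faults so far: 2)
  step 3: ref 1 -> FAULT, frames=[4,5,1] (faults so far: 3)
  step 4: ref 3 -> FAULT, evict 4, frames=[3,5,1] (faults so far: 4)
  step 5: ref 4 -> FAULT, evict 5, frames=[3,4,1] (faults so far: 5)
  step 6: ref 4 -> HIT, frames=[3,4,1] (faults so far: 5)
  step 7: ref 3 -> HIT, frames=[3,4,1] (faults so far: 5)
  step 8: ref 1 -> HIT, frames=[3,4,1] (faults so far: 5)
  step 9: ref 3 -> HIT, frames=[3,4,1] (faults so far: 5)
  step 10: ref 1 -> HIT, frames=[3,4,1] (faults so far: 5)
  step 11: ref 2 -> FAULT, evict 1, frames=[3,4,2] (faults so far: 6)
  FIFO total faults: 6
--- LRU ---
  step 0: ref 4 -> FAULT, frames=[4,-,-] (faults so far: 1)
  step 1: ref 4 -> HIT, frames=[4,-,-] (faults so far: 1)
  step 2: ref 5 -> FAULT, frames=[4,5,-] (faults so far: 2)
  step 3: ref 1 -> FAULT, frames=[4,5,1] (faults so far: 3)
  step 4: ref 3 -> FAULT, evict 4, frames=[3,5,1] (faults so far: 4)
  step 5: ref 4 -> FAULT, evict 5, frames=[3,4,1] (faults so far: 5)
  step 6: ref 4 -> HIT, frames=[3,4,1] (faults so far: 5)
  step 7: ref 3 -> HIT, frames=[3,4,1] (faults so far: 5)
  step 8: ref 1 -> HIT, frames=[3,4,1] (faults so far: 5)
  step 9: ref 3 -> HIT, frames=[3,4,1] (faults so far: 5)
  step 10: ref 1 -> HIT, frames=[3,4,1] (faults so far: 5)
  step 11: ref 2 -> FAULT, evict 4, frames=[3,2,1] (faults so far: 6)
  LRU total faults: 6
--- Optimal ---
  step 0: ref 4 -> FAULT, frames=[4,-,-] (faults so far: 1)
  step 1: ref 4 -> HIT, frames=[4,-,-] (faults so far: 1)
  step 2: ref 5 -> FAULT, frames=[4,5,-] (faults so far: 2)
  step 3: ref 1 -> FAULT, frames=[4,5,1] (faults so far: 3)
  step 4: ref 3 -> FAULT, evict 5, frames=[4,3,1] (faults so far: 4)
  step 5: ref 4 -> HIT, frames=[4,3,1] (faults so far: 4)
  step 6: ref 4 -> HIT, frames=[4,3,1] (faults so far: 4)
  step 7: ref 3 -> HIT, frames=[4,3,1] (faults so far: 4)
  step 8: ref 1 -> HIT, frames=[4,3,1] (faults so far: 4)
  step 9: ref 3 -> HIT, frames=[4,3,1] (faults so far: 4)
  step 10: ref 1 -> HIT, frames=[4,3,1] (faults so far: 4)
  step 11: ref 2 -> FAULT, evict 1, frames=[4,3,2] (faults so far: 5)
  Optimal total faults: 5

Answer: 6 6 5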